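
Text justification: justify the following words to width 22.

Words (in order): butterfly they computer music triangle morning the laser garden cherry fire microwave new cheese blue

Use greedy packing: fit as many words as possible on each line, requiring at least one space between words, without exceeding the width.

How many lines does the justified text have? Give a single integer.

Line 1: ['butterfly', 'they'] (min_width=14, slack=8)
Line 2: ['computer', 'music'] (min_width=14, slack=8)
Line 3: ['triangle', 'morning', 'the'] (min_width=20, slack=2)
Line 4: ['laser', 'garden', 'cherry'] (min_width=19, slack=3)
Line 5: ['fire', 'microwave', 'new'] (min_width=18, slack=4)
Line 6: ['cheese', 'blue'] (min_width=11, slack=11)
Total lines: 6

Answer: 6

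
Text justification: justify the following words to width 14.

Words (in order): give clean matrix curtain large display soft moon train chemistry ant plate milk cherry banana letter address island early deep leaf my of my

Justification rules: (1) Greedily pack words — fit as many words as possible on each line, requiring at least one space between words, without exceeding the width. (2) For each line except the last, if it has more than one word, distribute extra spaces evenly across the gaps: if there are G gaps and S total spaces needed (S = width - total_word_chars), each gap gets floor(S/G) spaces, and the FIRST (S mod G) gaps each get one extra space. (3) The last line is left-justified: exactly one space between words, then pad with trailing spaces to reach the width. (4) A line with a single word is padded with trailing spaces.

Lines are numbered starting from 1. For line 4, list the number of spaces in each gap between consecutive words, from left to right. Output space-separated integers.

Line 1: ['give', 'clean'] (min_width=10, slack=4)
Line 2: ['matrix', 'curtain'] (min_width=14, slack=0)
Line 3: ['large', 'display'] (min_width=13, slack=1)
Line 4: ['soft', 'moon'] (min_width=9, slack=5)
Line 5: ['train'] (min_width=5, slack=9)
Line 6: ['chemistry', 'ant'] (min_width=13, slack=1)
Line 7: ['plate', 'milk'] (min_width=10, slack=4)
Line 8: ['cherry', 'banana'] (min_width=13, slack=1)
Line 9: ['letter', 'address'] (min_width=14, slack=0)
Line 10: ['island', 'early'] (min_width=12, slack=2)
Line 11: ['deep', 'leaf', 'my'] (min_width=12, slack=2)
Line 12: ['of', 'my'] (min_width=5, slack=9)

Answer: 6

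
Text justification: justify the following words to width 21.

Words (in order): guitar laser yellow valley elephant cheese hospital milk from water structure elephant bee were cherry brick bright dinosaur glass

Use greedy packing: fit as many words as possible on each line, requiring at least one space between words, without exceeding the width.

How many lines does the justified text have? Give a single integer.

Answer: 7

Derivation:
Line 1: ['guitar', 'laser', 'yellow'] (min_width=19, slack=2)
Line 2: ['valley', 'elephant'] (min_width=15, slack=6)
Line 3: ['cheese', 'hospital', 'milk'] (min_width=20, slack=1)
Line 4: ['from', 'water', 'structure'] (min_width=20, slack=1)
Line 5: ['elephant', 'bee', 'were'] (min_width=17, slack=4)
Line 6: ['cherry', 'brick', 'bright'] (min_width=19, slack=2)
Line 7: ['dinosaur', 'glass'] (min_width=14, slack=7)
Total lines: 7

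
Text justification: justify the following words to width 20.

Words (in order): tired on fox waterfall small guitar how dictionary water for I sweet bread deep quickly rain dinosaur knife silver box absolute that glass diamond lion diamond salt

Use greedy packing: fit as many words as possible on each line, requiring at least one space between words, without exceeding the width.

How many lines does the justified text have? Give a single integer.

Answer: 10

Derivation:
Line 1: ['tired', 'on', 'fox'] (min_width=12, slack=8)
Line 2: ['waterfall', 'small'] (min_width=15, slack=5)
Line 3: ['guitar', 'how'] (min_width=10, slack=10)
Line 4: ['dictionary', 'water', 'for'] (min_width=20, slack=0)
Line 5: ['I', 'sweet', 'bread', 'deep'] (min_width=18, slack=2)
Line 6: ['quickly', 'rain'] (min_width=12, slack=8)
Line 7: ['dinosaur', 'knife'] (min_width=14, slack=6)
Line 8: ['silver', 'box', 'absolute'] (min_width=19, slack=1)
Line 9: ['that', 'glass', 'diamond'] (min_width=18, slack=2)
Line 10: ['lion', 'diamond', 'salt'] (min_width=17, slack=3)
Total lines: 10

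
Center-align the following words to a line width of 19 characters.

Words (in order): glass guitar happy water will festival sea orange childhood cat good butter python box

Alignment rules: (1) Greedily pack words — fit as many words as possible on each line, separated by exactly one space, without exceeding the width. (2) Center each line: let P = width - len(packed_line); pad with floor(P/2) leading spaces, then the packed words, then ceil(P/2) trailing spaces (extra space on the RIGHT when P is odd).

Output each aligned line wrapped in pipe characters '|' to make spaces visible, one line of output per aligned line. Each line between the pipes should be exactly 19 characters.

Line 1: ['glass', 'guitar', 'happy'] (min_width=18, slack=1)
Line 2: ['water', 'will', 'festival'] (min_width=19, slack=0)
Line 3: ['sea', 'orange'] (min_width=10, slack=9)
Line 4: ['childhood', 'cat', 'good'] (min_width=18, slack=1)
Line 5: ['butter', 'python', 'box'] (min_width=17, slack=2)

Answer: |glass guitar happy |
|water will festival|
|    sea orange     |
|childhood cat good |
| butter python box |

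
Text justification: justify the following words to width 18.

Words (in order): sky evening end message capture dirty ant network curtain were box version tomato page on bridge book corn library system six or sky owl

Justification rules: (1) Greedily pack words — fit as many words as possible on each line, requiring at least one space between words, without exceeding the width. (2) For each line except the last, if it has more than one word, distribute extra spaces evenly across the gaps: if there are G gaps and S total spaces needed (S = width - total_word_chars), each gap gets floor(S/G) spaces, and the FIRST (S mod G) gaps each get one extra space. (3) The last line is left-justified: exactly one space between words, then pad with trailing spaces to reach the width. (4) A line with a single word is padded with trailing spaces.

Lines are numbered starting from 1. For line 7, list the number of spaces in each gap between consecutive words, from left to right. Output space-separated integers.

Answer: 2 1

Derivation:
Line 1: ['sky', 'evening', 'end'] (min_width=15, slack=3)
Line 2: ['message', 'capture'] (min_width=15, slack=3)
Line 3: ['dirty', 'ant', 'network'] (min_width=17, slack=1)
Line 4: ['curtain', 'were', 'box'] (min_width=16, slack=2)
Line 5: ['version', 'tomato'] (min_width=14, slack=4)
Line 6: ['page', 'on', 'bridge'] (min_width=14, slack=4)
Line 7: ['book', 'corn', 'library'] (min_width=17, slack=1)
Line 8: ['system', 'six', 'or', 'sky'] (min_width=17, slack=1)
Line 9: ['owl'] (min_width=3, slack=15)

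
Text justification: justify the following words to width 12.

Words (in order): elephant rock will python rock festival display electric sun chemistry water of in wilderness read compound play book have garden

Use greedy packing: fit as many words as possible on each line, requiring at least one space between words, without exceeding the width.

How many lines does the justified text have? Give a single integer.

Answer: 13

Derivation:
Line 1: ['elephant'] (min_width=8, slack=4)
Line 2: ['rock', 'will'] (min_width=9, slack=3)
Line 3: ['python', 'rock'] (min_width=11, slack=1)
Line 4: ['festival'] (min_width=8, slack=4)
Line 5: ['display'] (min_width=7, slack=5)
Line 6: ['electric', 'sun'] (min_width=12, slack=0)
Line 7: ['chemistry'] (min_width=9, slack=3)
Line 8: ['water', 'of', 'in'] (min_width=11, slack=1)
Line 9: ['wilderness'] (min_width=10, slack=2)
Line 10: ['read'] (min_width=4, slack=8)
Line 11: ['compound'] (min_width=8, slack=4)
Line 12: ['play', 'book'] (min_width=9, slack=3)
Line 13: ['have', 'garden'] (min_width=11, slack=1)
Total lines: 13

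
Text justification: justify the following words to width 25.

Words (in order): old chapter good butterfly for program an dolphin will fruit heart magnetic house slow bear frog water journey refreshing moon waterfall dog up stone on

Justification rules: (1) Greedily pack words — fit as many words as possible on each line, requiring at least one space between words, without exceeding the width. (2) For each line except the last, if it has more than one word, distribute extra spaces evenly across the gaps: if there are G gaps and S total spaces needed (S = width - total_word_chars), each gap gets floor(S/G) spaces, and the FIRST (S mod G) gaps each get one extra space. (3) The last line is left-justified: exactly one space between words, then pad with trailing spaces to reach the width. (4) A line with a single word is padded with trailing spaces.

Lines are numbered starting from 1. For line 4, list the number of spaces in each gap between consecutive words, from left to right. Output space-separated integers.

Answer: 2 1 1

Derivation:
Line 1: ['old', 'chapter', 'good'] (min_width=16, slack=9)
Line 2: ['butterfly', 'for', 'program', 'an'] (min_width=24, slack=1)
Line 3: ['dolphin', 'will', 'fruit', 'heart'] (min_width=24, slack=1)
Line 4: ['magnetic', 'house', 'slow', 'bear'] (min_width=24, slack=1)
Line 5: ['frog', 'water', 'journey'] (min_width=18, slack=7)
Line 6: ['refreshing', 'moon', 'waterfall'] (min_width=25, slack=0)
Line 7: ['dog', 'up', 'stone', 'on'] (min_width=15, slack=10)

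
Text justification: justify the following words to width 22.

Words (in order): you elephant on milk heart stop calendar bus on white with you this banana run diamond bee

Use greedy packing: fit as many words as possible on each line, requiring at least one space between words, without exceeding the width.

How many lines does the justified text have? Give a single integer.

Answer: 5

Derivation:
Line 1: ['you', 'elephant', 'on', 'milk'] (min_width=20, slack=2)
Line 2: ['heart', 'stop', 'calendar'] (min_width=19, slack=3)
Line 3: ['bus', 'on', 'white', 'with', 'you'] (min_width=21, slack=1)
Line 4: ['this', 'banana', 'run'] (min_width=15, slack=7)
Line 5: ['diamond', 'bee'] (min_width=11, slack=11)
Total lines: 5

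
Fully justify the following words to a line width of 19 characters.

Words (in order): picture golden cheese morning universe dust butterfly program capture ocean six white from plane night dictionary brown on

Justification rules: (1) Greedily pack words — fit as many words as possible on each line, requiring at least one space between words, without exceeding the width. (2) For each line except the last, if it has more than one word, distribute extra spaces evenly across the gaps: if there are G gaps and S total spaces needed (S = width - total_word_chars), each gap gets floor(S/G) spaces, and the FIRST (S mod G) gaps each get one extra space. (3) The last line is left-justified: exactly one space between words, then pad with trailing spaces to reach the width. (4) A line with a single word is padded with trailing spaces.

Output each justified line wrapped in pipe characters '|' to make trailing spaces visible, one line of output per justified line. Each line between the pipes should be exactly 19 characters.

Line 1: ['picture', 'golden'] (min_width=14, slack=5)
Line 2: ['cheese', 'morning'] (min_width=14, slack=5)
Line 3: ['universe', 'dust'] (min_width=13, slack=6)
Line 4: ['butterfly', 'program'] (min_width=17, slack=2)
Line 5: ['capture', 'ocean', 'six'] (min_width=17, slack=2)
Line 6: ['white', 'from', 'plane'] (min_width=16, slack=3)
Line 7: ['night', 'dictionary'] (min_width=16, slack=3)
Line 8: ['brown', 'on'] (min_width=8, slack=11)

Answer: |picture      golden|
|cheese      morning|
|universe       dust|
|butterfly   program|
|capture  ocean  six|
|white   from  plane|
|night    dictionary|
|brown on           |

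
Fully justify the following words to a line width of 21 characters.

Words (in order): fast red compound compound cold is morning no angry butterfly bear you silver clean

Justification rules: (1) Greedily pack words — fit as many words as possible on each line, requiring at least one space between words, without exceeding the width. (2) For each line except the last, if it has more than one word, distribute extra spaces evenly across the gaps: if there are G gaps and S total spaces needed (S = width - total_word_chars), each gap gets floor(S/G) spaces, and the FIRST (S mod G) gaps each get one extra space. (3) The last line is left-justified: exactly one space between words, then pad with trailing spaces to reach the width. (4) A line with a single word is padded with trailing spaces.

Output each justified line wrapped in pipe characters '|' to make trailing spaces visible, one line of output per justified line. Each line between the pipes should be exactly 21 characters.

Answer: |fast   red   compound|
|compound    cold   is|
|morning    no   angry|
|butterfly   bear  you|
|silver clean         |

Derivation:
Line 1: ['fast', 'red', 'compound'] (min_width=17, slack=4)
Line 2: ['compound', 'cold', 'is'] (min_width=16, slack=5)
Line 3: ['morning', 'no', 'angry'] (min_width=16, slack=5)
Line 4: ['butterfly', 'bear', 'you'] (min_width=18, slack=3)
Line 5: ['silver', 'clean'] (min_width=12, slack=9)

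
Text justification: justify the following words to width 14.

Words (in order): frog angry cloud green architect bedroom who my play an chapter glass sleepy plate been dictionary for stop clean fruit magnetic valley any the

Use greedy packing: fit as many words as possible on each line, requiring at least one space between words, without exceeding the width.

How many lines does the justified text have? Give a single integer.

Line 1: ['frog', 'angry'] (min_width=10, slack=4)
Line 2: ['cloud', 'green'] (min_width=11, slack=3)
Line 3: ['architect'] (min_width=9, slack=5)
Line 4: ['bedroom', 'who', 'my'] (min_width=14, slack=0)
Line 5: ['play', 'an'] (min_width=7, slack=7)
Line 6: ['chapter', 'glass'] (min_width=13, slack=1)
Line 7: ['sleepy', 'plate'] (min_width=12, slack=2)
Line 8: ['been'] (min_width=4, slack=10)
Line 9: ['dictionary', 'for'] (min_width=14, slack=0)
Line 10: ['stop', 'clean'] (min_width=10, slack=4)
Line 11: ['fruit', 'magnetic'] (min_width=14, slack=0)
Line 12: ['valley', 'any', 'the'] (min_width=14, slack=0)
Total lines: 12

Answer: 12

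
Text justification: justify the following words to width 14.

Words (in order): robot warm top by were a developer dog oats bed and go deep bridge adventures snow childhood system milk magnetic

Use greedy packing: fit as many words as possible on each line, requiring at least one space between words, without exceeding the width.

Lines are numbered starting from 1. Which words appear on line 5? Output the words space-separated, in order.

Answer: go deep bridge

Derivation:
Line 1: ['robot', 'warm', 'top'] (min_width=14, slack=0)
Line 2: ['by', 'were', 'a'] (min_width=9, slack=5)
Line 3: ['developer', 'dog'] (min_width=13, slack=1)
Line 4: ['oats', 'bed', 'and'] (min_width=12, slack=2)
Line 5: ['go', 'deep', 'bridge'] (min_width=14, slack=0)
Line 6: ['adventures'] (min_width=10, slack=4)
Line 7: ['snow', 'childhood'] (min_width=14, slack=0)
Line 8: ['system', 'milk'] (min_width=11, slack=3)
Line 9: ['magnetic'] (min_width=8, slack=6)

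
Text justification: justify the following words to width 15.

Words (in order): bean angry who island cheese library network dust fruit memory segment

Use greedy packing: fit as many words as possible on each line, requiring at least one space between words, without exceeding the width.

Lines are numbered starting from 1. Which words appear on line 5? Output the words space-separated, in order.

Answer: memory segment

Derivation:
Line 1: ['bean', 'angry', 'who'] (min_width=14, slack=1)
Line 2: ['island', 'cheese'] (min_width=13, slack=2)
Line 3: ['library', 'network'] (min_width=15, slack=0)
Line 4: ['dust', 'fruit'] (min_width=10, slack=5)
Line 5: ['memory', 'segment'] (min_width=14, slack=1)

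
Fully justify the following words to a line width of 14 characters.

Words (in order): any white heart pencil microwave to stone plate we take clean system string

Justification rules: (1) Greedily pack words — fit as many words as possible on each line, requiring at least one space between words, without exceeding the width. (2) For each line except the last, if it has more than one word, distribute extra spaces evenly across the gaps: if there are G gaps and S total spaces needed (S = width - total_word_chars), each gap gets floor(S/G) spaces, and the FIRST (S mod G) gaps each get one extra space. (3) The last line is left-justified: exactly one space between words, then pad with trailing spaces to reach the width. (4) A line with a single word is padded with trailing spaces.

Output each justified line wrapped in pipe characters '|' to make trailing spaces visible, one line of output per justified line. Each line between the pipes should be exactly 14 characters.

Line 1: ['any', 'white'] (min_width=9, slack=5)
Line 2: ['heart', 'pencil'] (min_width=12, slack=2)
Line 3: ['microwave', 'to'] (min_width=12, slack=2)
Line 4: ['stone', 'plate', 'we'] (min_width=14, slack=0)
Line 5: ['take', 'clean'] (min_width=10, slack=4)
Line 6: ['system', 'string'] (min_width=13, slack=1)

Answer: |any      white|
|heart   pencil|
|microwave   to|
|stone plate we|
|take     clean|
|system string |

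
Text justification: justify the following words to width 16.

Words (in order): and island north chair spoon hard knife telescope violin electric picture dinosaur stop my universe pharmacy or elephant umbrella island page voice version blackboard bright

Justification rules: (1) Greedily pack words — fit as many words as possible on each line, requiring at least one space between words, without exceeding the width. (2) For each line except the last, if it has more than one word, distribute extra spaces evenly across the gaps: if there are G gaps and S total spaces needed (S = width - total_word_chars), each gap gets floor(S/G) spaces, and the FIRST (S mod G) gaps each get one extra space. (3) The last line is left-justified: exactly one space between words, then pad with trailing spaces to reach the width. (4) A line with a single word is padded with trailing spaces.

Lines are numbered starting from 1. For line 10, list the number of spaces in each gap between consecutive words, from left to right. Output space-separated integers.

Answer: 7

Derivation:
Line 1: ['and', 'island', 'north'] (min_width=16, slack=0)
Line 2: ['chair', 'spoon', 'hard'] (min_width=16, slack=0)
Line 3: ['knife', 'telescope'] (min_width=15, slack=1)
Line 4: ['violin', 'electric'] (min_width=15, slack=1)
Line 5: ['picture', 'dinosaur'] (min_width=16, slack=0)
Line 6: ['stop', 'my', 'universe'] (min_width=16, slack=0)
Line 7: ['pharmacy', 'or'] (min_width=11, slack=5)
Line 8: ['elephant'] (min_width=8, slack=8)
Line 9: ['umbrella', 'island'] (min_width=15, slack=1)
Line 10: ['page', 'voice'] (min_width=10, slack=6)
Line 11: ['version'] (min_width=7, slack=9)
Line 12: ['blackboard'] (min_width=10, slack=6)
Line 13: ['bright'] (min_width=6, slack=10)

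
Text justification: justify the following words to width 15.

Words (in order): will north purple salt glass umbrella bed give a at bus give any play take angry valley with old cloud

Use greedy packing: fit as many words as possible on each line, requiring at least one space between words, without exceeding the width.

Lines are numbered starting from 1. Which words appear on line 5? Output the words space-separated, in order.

Answer: bus give any

Derivation:
Line 1: ['will', 'north'] (min_width=10, slack=5)
Line 2: ['purple', 'salt'] (min_width=11, slack=4)
Line 3: ['glass', 'umbrella'] (min_width=14, slack=1)
Line 4: ['bed', 'give', 'a', 'at'] (min_width=13, slack=2)
Line 5: ['bus', 'give', 'any'] (min_width=12, slack=3)
Line 6: ['play', 'take', 'angry'] (min_width=15, slack=0)
Line 7: ['valley', 'with', 'old'] (min_width=15, slack=0)
Line 8: ['cloud'] (min_width=5, slack=10)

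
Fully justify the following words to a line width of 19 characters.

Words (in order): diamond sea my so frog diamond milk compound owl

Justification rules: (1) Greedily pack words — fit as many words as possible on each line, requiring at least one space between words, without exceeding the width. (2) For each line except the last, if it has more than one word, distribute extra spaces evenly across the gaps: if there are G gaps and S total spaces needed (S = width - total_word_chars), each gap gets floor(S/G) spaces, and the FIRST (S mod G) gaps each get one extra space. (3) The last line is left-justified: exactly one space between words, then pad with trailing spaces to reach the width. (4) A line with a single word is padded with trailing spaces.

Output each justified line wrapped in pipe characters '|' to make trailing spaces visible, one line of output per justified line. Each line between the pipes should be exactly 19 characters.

Answer: |diamond  sea  my so|
|frog  diamond  milk|
|compound owl       |

Derivation:
Line 1: ['diamond', 'sea', 'my', 'so'] (min_width=17, slack=2)
Line 2: ['frog', 'diamond', 'milk'] (min_width=17, slack=2)
Line 3: ['compound', 'owl'] (min_width=12, slack=7)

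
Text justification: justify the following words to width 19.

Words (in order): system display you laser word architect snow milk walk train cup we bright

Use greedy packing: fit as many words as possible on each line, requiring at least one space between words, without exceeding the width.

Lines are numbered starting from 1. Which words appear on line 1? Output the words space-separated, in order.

Line 1: ['system', 'display', 'you'] (min_width=18, slack=1)
Line 2: ['laser', 'word'] (min_width=10, slack=9)
Line 3: ['architect', 'snow', 'milk'] (min_width=19, slack=0)
Line 4: ['walk', 'train', 'cup', 'we'] (min_width=17, slack=2)
Line 5: ['bright'] (min_width=6, slack=13)

Answer: system display you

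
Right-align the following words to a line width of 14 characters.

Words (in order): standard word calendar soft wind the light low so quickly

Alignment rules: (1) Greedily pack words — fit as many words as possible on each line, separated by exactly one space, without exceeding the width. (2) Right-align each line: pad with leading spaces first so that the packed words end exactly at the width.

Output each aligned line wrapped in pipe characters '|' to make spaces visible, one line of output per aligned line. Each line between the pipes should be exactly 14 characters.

Line 1: ['standard', 'word'] (min_width=13, slack=1)
Line 2: ['calendar', 'soft'] (min_width=13, slack=1)
Line 3: ['wind', 'the', 'light'] (min_width=14, slack=0)
Line 4: ['low', 'so', 'quickly'] (min_width=14, slack=0)

Answer: | standard word|
| calendar soft|
|wind the light|
|low so quickly|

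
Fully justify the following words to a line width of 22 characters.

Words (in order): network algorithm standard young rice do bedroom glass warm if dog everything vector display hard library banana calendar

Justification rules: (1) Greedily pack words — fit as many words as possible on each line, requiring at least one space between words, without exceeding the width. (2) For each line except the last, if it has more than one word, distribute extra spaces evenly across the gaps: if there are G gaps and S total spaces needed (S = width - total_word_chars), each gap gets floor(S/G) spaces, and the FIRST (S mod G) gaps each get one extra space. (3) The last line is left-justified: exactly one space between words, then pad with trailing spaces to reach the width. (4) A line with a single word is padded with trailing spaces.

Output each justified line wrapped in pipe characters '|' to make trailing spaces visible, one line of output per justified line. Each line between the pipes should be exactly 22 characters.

Answer: |network      algorithm|
|standard young rice do|
|bedroom  glass warm if|
|dog  everything vector|
|display  hard  library|
|banana calendar       |

Derivation:
Line 1: ['network', 'algorithm'] (min_width=17, slack=5)
Line 2: ['standard', 'young', 'rice', 'do'] (min_width=22, slack=0)
Line 3: ['bedroom', 'glass', 'warm', 'if'] (min_width=21, slack=1)
Line 4: ['dog', 'everything', 'vector'] (min_width=21, slack=1)
Line 5: ['display', 'hard', 'library'] (min_width=20, slack=2)
Line 6: ['banana', 'calendar'] (min_width=15, slack=7)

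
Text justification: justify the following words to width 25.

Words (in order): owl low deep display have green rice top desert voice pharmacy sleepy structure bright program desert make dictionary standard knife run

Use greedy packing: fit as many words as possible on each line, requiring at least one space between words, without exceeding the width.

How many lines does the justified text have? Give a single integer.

Line 1: ['owl', 'low', 'deep', 'display', 'have'] (min_width=25, slack=0)
Line 2: ['green', 'rice', 'top', 'desert'] (min_width=21, slack=4)
Line 3: ['voice', 'pharmacy', 'sleepy'] (min_width=21, slack=4)
Line 4: ['structure', 'bright', 'program'] (min_width=24, slack=1)
Line 5: ['desert', 'make', 'dictionary'] (min_width=22, slack=3)
Line 6: ['standard', 'knife', 'run'] (min_width=18, slack=7)
Total lines: 6

Answer: 6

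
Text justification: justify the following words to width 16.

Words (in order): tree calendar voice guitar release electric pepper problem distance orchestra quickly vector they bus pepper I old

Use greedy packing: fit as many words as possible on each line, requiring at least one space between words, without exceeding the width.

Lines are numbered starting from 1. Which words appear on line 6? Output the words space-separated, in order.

Answer: orchestra

Derivation:
Line 1: ['tree', 'calendar'] (min_width=13, slack=3)
Line 2: ['voice', 'guitar'] (min_width=12, slack=4)
Line 3: ['release', 'electric'] (min_width=16, slack=0)
Line 4: ['pepper', 'problem'] (min_width=14, slack=2)
Line 5: ['distance'] (min_width=8, slack=8)
Line 6: ['orchestra'] (min_width=9, slack=7)
Line 7: ['quickly', 'vector'] (min_width=14, slack=2)
Line 8: ['they', 'bus', 'pepper'] (min_width=15, slack=1)
Line 9: ['I', 'old'] (min_width=5, slack=11)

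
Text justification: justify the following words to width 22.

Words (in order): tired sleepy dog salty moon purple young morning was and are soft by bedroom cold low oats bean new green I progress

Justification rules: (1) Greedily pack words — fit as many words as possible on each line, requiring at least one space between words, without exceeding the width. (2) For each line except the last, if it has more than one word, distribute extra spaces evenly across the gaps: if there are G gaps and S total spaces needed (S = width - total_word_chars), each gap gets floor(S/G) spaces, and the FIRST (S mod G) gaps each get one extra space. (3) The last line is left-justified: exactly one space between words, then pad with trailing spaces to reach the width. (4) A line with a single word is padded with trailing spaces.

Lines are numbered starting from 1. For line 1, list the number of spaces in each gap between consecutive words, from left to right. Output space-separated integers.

Line 1: ['tired', 'sleepy', 'dog', 'salty'] (min_width=22, slack=0)
Line 2: ['moon', 'purple', 'young'] (min_width=17, slack=5)
Line 3: ['morning', 'was', 'and', 'are'] (min_width=19, slack=3)
Line 4: ['soft', 'by', 'bedroom', 'cold'] (min_width=20, slack=2)
Line 5: ['low', 'oats', 'bean', 'new'] (min_width=17, slack=5)
Line 6: ['green', 'I', 'progress'] (min_width=16, slack=6)

Answer: 1 1 1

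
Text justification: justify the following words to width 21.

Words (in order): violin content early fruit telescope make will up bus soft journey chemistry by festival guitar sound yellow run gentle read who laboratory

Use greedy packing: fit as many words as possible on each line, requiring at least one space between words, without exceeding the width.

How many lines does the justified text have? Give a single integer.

Answer: 7

Derivation:
Line 1: ['violin', 'content', 'early'] (min_width=20, slack=1)
Line 2: ['fruit', 'telescope', 'make'] (min_width=20, slack=1)
Line 3: ['will', 'up', 'bus', 'soft'] (min_width=16, slack=5)
Line 4: ['journey', 'chemistry', 'by'] (min_width=20, slack=1)
Line 5: ['festival', 'guitar', 'sound'] (min_width=21, slack=0)
Line 6: ['yellow', 'run', 'gentle'] (min_width=17, slack=4)
Line 7: ['read', 'who', 'laboratory'] (min_width=19, slack=2)
Total lines: 7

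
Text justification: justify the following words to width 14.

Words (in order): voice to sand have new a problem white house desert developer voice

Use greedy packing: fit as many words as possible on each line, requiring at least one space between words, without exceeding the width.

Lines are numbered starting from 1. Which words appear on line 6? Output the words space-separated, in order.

Answer: voice

Derivation:
Line 1: ['voice', 'to', 'sand'] (min_width=13, slack=1)
Line 2: ['have', 'new', 'a'] (min_width=10, slack=4)
Line 3: ['problem', 'white'] (min_width=13, slack=1)
Line 4: ['house', 'desert'] (min_width=12, slack=2)
Line 5: ['developer'] (min_width=9, slack=5)
Line 6: ['voice'] (min_width=5, slack=9)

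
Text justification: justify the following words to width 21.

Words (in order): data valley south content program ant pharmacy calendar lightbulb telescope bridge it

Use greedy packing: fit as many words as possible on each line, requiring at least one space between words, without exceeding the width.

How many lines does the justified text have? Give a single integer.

Line 1: ['data', 'valley', 'south'] (min_width=17, slack=4)
Line 2: ['content', 'program', 'ant'] (min_width=19, slack=2)
Line 3: ['pharmacy', 'calendar'] (min_width=17, slack=4)
Line 4: ['lightbulb', 'telescope'] (min_width=19, slack=2)
Line 5: ['bridge', 'it'] (min_width=9, slack=12)
Total lines: 5

Answer: 5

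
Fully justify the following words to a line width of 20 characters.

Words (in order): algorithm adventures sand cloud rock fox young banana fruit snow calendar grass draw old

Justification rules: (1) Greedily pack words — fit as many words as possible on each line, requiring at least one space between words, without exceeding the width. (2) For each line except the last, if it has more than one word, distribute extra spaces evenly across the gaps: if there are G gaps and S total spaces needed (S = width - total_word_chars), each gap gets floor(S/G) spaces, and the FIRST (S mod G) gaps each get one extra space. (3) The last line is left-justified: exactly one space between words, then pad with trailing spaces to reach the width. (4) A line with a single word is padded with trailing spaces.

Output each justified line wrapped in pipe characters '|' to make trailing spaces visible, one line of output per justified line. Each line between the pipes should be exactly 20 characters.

Answer: |algorithm adventures|
|sand  cloud rock fox|
|young  banana  fruit|
|snow  calendar grass|
|draw old            |

Derivation:
Line 1: ['algorithm', 'adventures'] (min_width=20, slack=0)
Line 2: ['sand', 'cloud', 'rock', 'fox'] (min_width=19, slack=1)
Line 3: ['young', 'banana', 'fruit'] (min_width=18, slack=2)
Line 4: ['snow', 'calendar', 'grass'] (min_width=19, slack=1)
Line 5: ['draw', 'old'] (min_width=8, slack=12)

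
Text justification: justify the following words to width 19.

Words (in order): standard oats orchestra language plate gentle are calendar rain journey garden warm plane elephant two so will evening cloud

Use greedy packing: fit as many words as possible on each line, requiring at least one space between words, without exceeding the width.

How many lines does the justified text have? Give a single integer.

Answer: 8

Derivation:
Line 1: ['standard', 'oats'] (min_width=13, slack=6)
Line 2: ['orchestra', 'language'] (min_width=18, slack=1)
Line 3: ['plate', 'gentle', 'are'] (min_width=16, slack=3)
Line 4: ['calendar', 'rain'] (min_width=13, slack=6)
Line 5: ['journey', 'garden', 'warm'] (min_width=19, slack=0)
Line 6: ['plane', 'elephant', 'two'] (min_width=18, slack=1)
Line 7: ['so', 'will', 'evening'] (min_width=15, slack=4)
Line 8: ['cloud'] (min_width=5, slack=14)
Total lines: 8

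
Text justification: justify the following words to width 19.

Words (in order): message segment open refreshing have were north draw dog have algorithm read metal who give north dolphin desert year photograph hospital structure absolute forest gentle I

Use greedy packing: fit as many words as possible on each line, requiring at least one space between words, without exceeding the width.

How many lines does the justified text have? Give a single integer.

Line 1: ['message', 'segment'] (min_width=15, slack=4)
Line 2: ['open', 'refreshing'] (min_width=15, slack=4)
Line 3: ['have', 'were', 'north'] (min_width=15, slack=4)
Line 4: ['draw', 'dog', 'have'] (min_width=13, slack=6)
Line 5: ['algorithm', 'read'] (min_width=14, slack=5)
Line 6: ['metal', 'who', 'give'] (min_width=14, slack=5)
Line 7: ['north', 'dolphin'] (min_width=13, slack=6)
Line 8: ['desert', 'year'] (min_width=11, slack=8)
Line 9: ['photograph', 'hospital'] (min_width=19, slack=0)
Line 10: ['structure', 'absolute'] (min_width=18, slack=1)
Line 11: ['forest', 'gentle', 'I'] (min_width=15, slack=4)
Total lines: 11

Answer: 11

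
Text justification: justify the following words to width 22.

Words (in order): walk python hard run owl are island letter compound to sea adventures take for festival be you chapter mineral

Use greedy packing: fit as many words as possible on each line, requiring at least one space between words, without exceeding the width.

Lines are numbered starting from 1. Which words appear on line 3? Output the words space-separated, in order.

Line 1: ['walk', 'python', 'hard', 'run'] (min_width=20, slack=2)
Line 2: ['owl', 'are', 'island', 'letter'] (min_width=21, slack=1)
Line 3: ['compound', 'to', 'sea'] (min_width=15, slack=7)
Line 4: ['adventures', 'take', 'for'] (min_width=19, slack=3)
Line 5: ['festival', 'be', 'you'] (min_width=15, slack=7)
Line 6: ['chapter', 'mineral'] (min_width=15, slack=7)

Answer: compound to sea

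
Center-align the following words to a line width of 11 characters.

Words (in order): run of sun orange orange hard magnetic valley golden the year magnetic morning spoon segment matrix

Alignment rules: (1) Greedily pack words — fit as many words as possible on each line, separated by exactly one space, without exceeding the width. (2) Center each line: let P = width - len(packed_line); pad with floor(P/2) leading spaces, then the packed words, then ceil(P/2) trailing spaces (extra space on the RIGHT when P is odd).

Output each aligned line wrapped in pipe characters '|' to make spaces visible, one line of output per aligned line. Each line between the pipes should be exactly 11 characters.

Line 1: ['run', 'of', 'sun'] (min_width=10, slack=1)
Line 2: ['orange'] (min_width=6, slack=5)
Line 3: ['orange', 'hard'] (min_width=11, slack=0)
Line 4: ['magnetic'] (min_width=8, slack=3)
Line 5: ['valley'] (min_width=6, slack=5)
Line 6: ['golden', 'the'] (min_width=10, slack=1)
Line 7: ['year'] (min_width=4, slack=7)
Line 8: ['magnetic'] (min_width=8, slack=3)
Line 9: ['morning'] (min_width=7, slack=4)
Line 10: ['spoon'] (min_width=5, slack=6)
Line 11: ['segment'] (min_width=7, slack=4)
Line 12: ['matrix'] (min_width=6, slack=5)

Answer: |run of sun |
|  orange   |
|orange hard|
| magnetic  |
|  valley   |
|golden the |
|   year    |
| magnetic  |
|  morning  |
|   spoon   |
|  segment  |
|  matrix   |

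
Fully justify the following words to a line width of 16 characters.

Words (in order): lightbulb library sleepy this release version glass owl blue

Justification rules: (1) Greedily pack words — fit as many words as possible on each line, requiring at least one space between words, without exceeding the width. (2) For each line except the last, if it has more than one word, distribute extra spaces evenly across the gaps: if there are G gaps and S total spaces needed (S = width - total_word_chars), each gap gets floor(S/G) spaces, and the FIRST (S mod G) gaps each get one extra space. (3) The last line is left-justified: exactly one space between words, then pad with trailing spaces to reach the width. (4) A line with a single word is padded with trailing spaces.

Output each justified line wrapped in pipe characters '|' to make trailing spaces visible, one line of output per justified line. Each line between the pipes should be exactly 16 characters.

Line 1: ['lightbulb'] (min_width=9, slack=7)
Line 2: ['library', 'sleepy'] (min_width=14, slack=2)
Line 3: ['this', 'release'] (min_width=12, slack=4)
Line 4: ['version', 'glass'] (min_width=13, slack=3)
Line 5: ['owl', 'blue'] (min_width=8, slack=8)

Answer: |lightbulb       |
|library   sleepy|
|this     release|
|version    glass|
|owl blue        |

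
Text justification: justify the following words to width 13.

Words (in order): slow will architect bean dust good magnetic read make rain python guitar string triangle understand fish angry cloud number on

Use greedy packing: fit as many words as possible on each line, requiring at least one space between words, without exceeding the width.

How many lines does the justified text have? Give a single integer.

Answer: 12

Derivation:
Line 1: ['slow', 'will'] (min_width=9, slack=4)
Line 2: ['architect'] (min_width=9, slack=4)
Line 3: ['bean', 'dust'] (min_width=9, slack=4)
Line 4: ['good', 'magnetic'] (min_width=13, slack=0)
Line 5: ['read', 'make'] (min_width=9, slack=4)
Line 6: ['rain', 'python'] (min_width=11, slack=2)
Line 7: ['guitar', 'string'] (min_width=13, slack=0)
Line 8: ['triangle'] (min_width=8, slack=5)
Line 9: ['understand'] (min_width=10, slack=3)
Line 10: ['fish', 'angry'] (min_width=10, slack=3)
Line 11: ['cloud', 'number'] (min_width=12, slack=1)
Line 12: ['on'] (min_width=2, slack=11)
Total lines: 12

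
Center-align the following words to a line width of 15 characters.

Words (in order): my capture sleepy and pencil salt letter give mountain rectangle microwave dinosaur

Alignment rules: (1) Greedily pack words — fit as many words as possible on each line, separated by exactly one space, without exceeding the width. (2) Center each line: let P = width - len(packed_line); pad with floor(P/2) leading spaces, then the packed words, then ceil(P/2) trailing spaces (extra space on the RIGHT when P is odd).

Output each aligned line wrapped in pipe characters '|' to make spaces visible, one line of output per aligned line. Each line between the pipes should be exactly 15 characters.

Line 1: ['my', 'capture'] (min_width=10, slack=5)
Line 2: ['sleepy', 'and'] (min_width=10, slack=5)
Line 3: ['pencil', 'salt'] (min_width=11, slack=4)
Line 4: ['letter', 'give'] (min_width=11, slack=4)
Line 5: ['mountain'] (min_width=8, slack=7)
Line 6: ['rectangle'] (min_width=9, slack=6)
Line 7: ['microwave'] (min_width=9, slack=6)
Line 8: ['dinosaur'] (min_width=8, slack=7)

Answer: |  my capture   |
|  sleepy and   |
|  pencil salt  |
|  letter give  |
|   mountain    |
|   rectangle   |
|   microwave   |
|   dinosaur    |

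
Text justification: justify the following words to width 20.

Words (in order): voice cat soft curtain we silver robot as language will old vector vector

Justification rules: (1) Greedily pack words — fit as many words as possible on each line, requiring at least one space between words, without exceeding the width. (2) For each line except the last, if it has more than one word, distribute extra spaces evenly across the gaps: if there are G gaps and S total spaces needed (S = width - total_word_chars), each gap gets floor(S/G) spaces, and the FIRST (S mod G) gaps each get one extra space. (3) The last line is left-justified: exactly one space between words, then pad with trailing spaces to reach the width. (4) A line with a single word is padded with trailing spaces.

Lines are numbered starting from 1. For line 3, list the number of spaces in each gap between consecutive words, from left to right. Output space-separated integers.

Line 1: ['voice', 'cat', 'soft'] (min_width=14, slack=6)
Line 2: ['curtain', 'we', 'silver'] (min_width=17, slack=3)
Line 3: ['robot', 'as', 'language'] (min_width=17, slack=3)
Line 4: ['will', 'old', 'vector'] (min_width=15, slack=5)
Line 5: ['vector'] (min_width=6, slack=14)

Answer: 3 2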